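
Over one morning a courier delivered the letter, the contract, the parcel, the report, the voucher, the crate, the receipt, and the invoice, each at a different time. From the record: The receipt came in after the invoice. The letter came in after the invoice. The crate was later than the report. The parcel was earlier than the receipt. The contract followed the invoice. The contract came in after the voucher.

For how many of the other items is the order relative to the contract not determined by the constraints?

Forced before the contract: the invoice and the voucher.
That leaves the crate, the letter, the parcel, the receipt, and the report with no forced order relative to the contract — 5.

5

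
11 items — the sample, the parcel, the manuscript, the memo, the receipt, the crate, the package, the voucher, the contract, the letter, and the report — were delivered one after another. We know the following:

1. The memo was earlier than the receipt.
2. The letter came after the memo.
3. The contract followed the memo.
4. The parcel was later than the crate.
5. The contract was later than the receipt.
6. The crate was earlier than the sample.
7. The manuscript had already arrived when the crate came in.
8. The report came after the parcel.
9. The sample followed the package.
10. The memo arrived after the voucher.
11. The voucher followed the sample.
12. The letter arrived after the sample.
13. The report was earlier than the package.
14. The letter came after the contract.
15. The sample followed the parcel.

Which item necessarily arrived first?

the manuscript

The manuscript has a chain of constraints placing it before every other item, so the manuscript must be first.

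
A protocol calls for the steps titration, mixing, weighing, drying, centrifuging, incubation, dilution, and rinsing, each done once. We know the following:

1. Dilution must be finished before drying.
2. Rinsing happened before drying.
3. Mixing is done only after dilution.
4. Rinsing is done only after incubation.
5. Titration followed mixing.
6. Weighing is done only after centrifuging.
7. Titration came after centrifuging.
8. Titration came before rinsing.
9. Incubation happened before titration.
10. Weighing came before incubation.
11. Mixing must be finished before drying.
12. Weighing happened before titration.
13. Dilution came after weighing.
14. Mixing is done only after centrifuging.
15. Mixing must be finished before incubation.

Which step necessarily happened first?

Centrifuging has a chain of constraints placing it before every other step, so centrifuging must be first.

centrifuging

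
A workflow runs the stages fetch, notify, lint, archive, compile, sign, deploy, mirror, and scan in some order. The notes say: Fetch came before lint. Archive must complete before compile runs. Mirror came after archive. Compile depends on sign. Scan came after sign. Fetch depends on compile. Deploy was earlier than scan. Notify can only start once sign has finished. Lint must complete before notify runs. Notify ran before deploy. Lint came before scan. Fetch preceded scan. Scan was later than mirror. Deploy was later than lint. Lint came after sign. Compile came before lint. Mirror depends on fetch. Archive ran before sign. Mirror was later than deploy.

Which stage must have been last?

Every other stage has a chain of constraints placing it before scan, so scan is last.

scan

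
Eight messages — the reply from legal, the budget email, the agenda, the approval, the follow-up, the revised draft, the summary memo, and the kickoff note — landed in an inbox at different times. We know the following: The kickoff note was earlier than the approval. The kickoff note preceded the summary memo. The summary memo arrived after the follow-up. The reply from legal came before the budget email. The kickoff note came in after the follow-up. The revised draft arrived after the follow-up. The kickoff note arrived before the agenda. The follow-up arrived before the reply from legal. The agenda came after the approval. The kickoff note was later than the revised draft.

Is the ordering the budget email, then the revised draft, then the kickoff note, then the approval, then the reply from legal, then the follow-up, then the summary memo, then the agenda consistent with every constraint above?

The constraints require the follow-up before the reply from legal, but in the proposed sequence the reply from legal appears ahead of the follow-up. That one violation is enough.

no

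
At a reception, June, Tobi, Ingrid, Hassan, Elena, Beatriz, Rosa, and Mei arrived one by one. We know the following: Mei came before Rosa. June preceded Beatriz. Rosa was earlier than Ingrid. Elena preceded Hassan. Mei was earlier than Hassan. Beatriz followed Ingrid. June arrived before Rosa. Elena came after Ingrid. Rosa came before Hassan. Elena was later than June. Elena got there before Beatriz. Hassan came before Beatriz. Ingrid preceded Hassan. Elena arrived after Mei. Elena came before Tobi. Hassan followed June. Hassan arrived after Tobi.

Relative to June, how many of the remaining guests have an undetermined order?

1

Forced after June: Beatriz, Elena, Hassan, Ingrid, Rosa, and Tobi.
That leaves Mei with no forced order relative to June — 1.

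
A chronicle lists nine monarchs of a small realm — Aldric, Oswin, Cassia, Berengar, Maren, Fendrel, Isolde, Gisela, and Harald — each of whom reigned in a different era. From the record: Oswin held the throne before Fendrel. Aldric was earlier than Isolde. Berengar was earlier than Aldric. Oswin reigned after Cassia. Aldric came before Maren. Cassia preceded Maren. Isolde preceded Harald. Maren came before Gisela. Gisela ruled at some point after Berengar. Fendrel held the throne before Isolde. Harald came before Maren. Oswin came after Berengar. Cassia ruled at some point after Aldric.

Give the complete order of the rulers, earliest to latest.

The constraints fix every adjacent pair, so only one ordering works:
Berengar → Aldric → Cassia → Oswin → Fendrel → Isolde → Harald → Maren → Gisela.

Berengar, Aldric, Cassia, Oswin, Fendrel, Isolde, Harald, Maren, Gisela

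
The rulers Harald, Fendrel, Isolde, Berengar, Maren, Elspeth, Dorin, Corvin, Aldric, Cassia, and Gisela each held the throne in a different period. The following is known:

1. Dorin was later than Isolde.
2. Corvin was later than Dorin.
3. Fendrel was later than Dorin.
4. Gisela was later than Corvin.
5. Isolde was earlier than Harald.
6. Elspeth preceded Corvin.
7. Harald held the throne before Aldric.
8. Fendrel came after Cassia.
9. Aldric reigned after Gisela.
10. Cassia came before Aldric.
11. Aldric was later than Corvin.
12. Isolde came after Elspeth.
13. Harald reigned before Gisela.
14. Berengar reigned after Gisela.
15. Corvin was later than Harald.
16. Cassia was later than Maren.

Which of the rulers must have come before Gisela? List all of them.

Corvin, Dorin, Elspeth, Harald, Isolde

Directly stated before Gisela: Corvin and Harald.
Dorin reaches Gisela via Dorin → Corvin → Gisela.
Elspeth reaches Gisela via Elspeth → Corvin → Gisela.
Isolde reaches Gisela via Isolde → Harald → Gisela.
No chain forces Aldric (or any of the others) ahead of Gisela.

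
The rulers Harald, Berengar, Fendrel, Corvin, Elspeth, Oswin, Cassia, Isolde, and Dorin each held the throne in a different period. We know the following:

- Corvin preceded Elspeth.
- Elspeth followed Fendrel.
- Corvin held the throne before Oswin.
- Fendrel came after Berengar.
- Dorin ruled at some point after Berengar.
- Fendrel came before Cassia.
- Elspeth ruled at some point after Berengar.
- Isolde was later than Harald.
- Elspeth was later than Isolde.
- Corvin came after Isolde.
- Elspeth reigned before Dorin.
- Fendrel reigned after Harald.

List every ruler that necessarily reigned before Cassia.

Directly stated before Cassia: Fendrel.
Berengar reaches Cassia via Berengar → Fendrel → Cassia.
Harald reaches Cassia via Harald → Fendrel → Cassia.

Berengar, Fendrel, Harald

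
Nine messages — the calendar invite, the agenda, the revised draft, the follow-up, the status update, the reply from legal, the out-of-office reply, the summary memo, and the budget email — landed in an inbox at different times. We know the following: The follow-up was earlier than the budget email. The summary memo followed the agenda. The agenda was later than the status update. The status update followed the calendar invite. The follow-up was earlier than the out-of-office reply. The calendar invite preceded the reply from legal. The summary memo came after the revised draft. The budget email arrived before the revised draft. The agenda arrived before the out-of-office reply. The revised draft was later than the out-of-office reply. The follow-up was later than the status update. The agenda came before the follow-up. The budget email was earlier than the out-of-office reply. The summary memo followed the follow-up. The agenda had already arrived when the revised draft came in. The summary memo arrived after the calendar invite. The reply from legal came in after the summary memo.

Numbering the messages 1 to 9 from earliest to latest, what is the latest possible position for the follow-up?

4

The follow-up must come before the budget email, the out-of-office reply, the reply from legal, the revised draft, and the summary memo — 5 messages forced after it.
Everything else can be placed before the follow-up in some valid order, so the follow-up can sit as late as position 9 − 5 = 4.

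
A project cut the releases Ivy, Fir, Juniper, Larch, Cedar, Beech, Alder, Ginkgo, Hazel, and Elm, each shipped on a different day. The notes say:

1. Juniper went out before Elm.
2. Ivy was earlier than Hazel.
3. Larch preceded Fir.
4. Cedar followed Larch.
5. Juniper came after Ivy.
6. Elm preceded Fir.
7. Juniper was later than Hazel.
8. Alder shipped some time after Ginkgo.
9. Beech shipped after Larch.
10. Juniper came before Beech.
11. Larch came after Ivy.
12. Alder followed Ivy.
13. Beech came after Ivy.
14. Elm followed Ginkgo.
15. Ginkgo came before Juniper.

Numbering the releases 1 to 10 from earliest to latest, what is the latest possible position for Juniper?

7

Juniper must come before Beech, Elm, and Fir — 3 releases forced after it.
Everything else can be placed before Juniper in some valid order, so Juniper can sit as late as position 10 − 3 = 7.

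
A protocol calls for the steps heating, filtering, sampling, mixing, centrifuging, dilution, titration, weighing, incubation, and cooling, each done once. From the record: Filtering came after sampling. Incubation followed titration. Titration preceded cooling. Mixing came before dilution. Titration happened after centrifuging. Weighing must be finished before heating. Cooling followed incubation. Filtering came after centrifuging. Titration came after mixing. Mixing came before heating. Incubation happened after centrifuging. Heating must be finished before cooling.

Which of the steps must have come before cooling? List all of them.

centrifuging, heating, incubation, mixing, titration, weighing

Directly stated before cooling: heating, incubation, and titration.
Centrifuging reaches cooling via centrifuging → incubation → cooling.
Mixing reaches cooling via mixing → heating → cooling.
Weighing reaches cooling via weighing → heating → cooling.
No chain forces filtering (or any of the others) ahead of cooling.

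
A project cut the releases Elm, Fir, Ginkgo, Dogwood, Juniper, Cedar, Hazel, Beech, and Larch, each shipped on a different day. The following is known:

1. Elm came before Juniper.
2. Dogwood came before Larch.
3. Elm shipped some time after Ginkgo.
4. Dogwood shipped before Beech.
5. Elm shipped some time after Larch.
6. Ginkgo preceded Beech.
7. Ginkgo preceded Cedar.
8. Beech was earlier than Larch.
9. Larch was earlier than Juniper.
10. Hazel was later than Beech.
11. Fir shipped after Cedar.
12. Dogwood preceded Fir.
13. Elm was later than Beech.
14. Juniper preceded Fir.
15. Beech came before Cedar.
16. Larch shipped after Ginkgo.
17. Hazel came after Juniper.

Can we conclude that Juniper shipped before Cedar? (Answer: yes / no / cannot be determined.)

cannot be determined

No chain of stated constraints runs from Juniper to Cedar, and none runs from Cedar to Juniper either.
So the relative order of Juniper and Cedar is not fixed by the given facts.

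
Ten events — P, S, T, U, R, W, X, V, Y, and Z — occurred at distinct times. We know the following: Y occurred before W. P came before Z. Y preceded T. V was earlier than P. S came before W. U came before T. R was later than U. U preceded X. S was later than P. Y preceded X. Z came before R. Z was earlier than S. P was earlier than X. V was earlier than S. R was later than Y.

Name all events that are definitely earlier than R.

Directly stated before R: U, Y, and Z.
P reaches R via P → Z → R.
V reaches R via V → P → Z → R.
No chain forces W (or any of the others) ahead of R.

P, U, V, Y, Z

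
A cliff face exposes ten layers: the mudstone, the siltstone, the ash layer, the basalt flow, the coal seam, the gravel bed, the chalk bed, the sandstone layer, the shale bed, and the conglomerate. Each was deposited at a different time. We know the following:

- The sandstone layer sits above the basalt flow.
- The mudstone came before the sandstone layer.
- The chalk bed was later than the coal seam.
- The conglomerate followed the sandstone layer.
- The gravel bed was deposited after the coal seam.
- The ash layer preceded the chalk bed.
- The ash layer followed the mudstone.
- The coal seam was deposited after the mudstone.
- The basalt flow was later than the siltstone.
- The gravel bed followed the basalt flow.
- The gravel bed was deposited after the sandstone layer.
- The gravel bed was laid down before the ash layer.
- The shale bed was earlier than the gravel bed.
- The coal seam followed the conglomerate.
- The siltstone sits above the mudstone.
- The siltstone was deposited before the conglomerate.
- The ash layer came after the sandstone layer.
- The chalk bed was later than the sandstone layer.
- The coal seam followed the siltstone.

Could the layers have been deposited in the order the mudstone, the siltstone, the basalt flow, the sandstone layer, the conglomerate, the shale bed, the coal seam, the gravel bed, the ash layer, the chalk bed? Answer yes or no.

yes

Check each stated constraint against the proposed order — e.g. the mudstone is ahead of the coal seam; the mudstone is ahead of the ash layer. Every pair is in the required order; nothing is violated.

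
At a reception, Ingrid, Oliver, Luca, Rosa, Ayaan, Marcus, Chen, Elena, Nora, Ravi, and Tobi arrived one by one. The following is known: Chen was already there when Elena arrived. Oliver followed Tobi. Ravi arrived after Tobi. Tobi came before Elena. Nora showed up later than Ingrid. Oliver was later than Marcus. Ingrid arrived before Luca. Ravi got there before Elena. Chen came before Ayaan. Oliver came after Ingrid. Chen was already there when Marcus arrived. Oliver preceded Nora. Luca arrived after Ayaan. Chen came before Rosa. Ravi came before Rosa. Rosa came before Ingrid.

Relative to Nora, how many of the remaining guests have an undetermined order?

3

Forced before Nora: Chen, Ingrid, Marcus, Oliver, Ravi, Rosa, and Tobi.
That leaves Ayaan, Elena, and Luca with no forced order relative to Nora — 3.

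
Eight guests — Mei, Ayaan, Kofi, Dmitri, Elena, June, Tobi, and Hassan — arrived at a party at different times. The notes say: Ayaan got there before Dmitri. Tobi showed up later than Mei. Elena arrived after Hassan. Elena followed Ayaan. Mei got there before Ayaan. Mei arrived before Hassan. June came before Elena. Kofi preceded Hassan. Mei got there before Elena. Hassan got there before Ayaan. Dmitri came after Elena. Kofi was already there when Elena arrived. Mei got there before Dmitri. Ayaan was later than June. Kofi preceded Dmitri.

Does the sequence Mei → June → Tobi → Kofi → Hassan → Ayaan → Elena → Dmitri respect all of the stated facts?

yes

Check each stated constraint against the proposed order — e.g. Mei is ahead of Elena; Mei is ahead of Dmitri. Every pair is in the required order; nothing is violated.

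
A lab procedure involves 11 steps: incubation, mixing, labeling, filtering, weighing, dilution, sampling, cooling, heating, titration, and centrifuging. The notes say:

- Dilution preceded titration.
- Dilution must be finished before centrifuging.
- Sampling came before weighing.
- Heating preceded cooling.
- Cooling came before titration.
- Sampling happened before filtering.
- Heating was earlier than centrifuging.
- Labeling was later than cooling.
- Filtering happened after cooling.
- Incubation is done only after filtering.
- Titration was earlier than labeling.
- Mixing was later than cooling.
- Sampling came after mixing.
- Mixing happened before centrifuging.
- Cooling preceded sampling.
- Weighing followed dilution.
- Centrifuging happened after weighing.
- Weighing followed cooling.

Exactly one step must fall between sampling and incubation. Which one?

Tracing the constraints gives sampling → filtering → incubation, so filtering sits after sampling and before incubation.
No other step is forced both after sampling and before incubation.

filtering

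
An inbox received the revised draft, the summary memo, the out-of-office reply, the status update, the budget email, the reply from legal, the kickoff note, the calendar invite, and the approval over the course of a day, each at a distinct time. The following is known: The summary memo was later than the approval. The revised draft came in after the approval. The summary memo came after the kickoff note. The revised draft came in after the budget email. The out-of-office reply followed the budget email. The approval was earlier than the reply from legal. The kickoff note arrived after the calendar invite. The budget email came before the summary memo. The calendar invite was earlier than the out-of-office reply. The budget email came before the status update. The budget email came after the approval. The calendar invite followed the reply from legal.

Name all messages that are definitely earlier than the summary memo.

the approval, the budget email, the calendar invite, the kickoff note, the reply from legal

Directly stated before the summary memo: the approval, the budget email, and the kickoff note.
The calendar invite reaches the summary memo via the calendar invite → the kickoff note → the summary memo.
The reply from legal reaches the summary memo via the reply from legal → the calendar invite → the kickoff note → the summary memo.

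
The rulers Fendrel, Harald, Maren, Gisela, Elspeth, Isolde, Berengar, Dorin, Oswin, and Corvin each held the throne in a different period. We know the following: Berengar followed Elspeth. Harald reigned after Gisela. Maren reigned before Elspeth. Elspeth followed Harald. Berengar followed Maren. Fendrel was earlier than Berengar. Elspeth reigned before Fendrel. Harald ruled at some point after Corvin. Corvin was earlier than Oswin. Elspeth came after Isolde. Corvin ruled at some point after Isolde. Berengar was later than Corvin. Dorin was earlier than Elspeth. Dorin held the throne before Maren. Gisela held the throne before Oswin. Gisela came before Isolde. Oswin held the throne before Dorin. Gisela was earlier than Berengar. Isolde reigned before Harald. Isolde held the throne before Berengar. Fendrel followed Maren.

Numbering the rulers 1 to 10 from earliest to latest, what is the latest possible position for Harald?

7

Harald must come before Berengar, Elspeth, and Fendrel — 3 rulers forced after them.
Everything else can be placed before Harald in some valid order, so Harald can sit as late as position 10 − 3 = 7.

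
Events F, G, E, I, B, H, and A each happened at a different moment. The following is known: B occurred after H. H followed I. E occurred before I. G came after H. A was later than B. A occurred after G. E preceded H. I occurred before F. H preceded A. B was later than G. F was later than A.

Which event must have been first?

E has a chain of constraints placing it before every other event, so E must be first.

E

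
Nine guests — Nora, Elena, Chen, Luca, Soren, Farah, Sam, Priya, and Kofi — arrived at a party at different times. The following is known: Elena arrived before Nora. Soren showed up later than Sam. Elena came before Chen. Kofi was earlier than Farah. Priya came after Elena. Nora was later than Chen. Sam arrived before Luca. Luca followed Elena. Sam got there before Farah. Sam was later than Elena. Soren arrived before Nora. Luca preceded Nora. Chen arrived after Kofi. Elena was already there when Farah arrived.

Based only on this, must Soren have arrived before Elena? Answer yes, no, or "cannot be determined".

no

Tracing the constraints gives Elena → Sam → Soren, so Elena must come before Soren.
That means Soren cannot be before Elena.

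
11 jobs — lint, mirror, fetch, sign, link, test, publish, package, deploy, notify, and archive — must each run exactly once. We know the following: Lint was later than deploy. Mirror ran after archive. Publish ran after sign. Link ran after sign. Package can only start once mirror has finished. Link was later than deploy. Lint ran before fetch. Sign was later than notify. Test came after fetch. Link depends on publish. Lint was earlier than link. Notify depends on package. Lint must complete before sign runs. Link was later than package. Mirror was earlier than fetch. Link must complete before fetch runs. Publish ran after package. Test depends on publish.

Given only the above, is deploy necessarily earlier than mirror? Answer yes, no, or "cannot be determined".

No chain of stated constraints runs from deploy to mirror, and none runs from mirror to deploy either.
So the relative order of deploy and mirror is not fixed by the given facts.

cannot be determined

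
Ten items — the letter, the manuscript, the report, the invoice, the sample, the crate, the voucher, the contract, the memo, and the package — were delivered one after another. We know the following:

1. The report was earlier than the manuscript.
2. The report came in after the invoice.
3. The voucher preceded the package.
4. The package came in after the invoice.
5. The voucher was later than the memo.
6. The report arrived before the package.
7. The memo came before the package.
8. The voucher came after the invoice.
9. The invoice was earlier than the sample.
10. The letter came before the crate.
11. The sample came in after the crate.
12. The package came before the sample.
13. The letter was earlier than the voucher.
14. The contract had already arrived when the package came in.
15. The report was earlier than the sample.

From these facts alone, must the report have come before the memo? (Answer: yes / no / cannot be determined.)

cannot be determined

No chain of stated constraints runs from the report to the memo, and none runs from the memo to the report either.
So the relative order of the report and the memo is not fixed by the given facts.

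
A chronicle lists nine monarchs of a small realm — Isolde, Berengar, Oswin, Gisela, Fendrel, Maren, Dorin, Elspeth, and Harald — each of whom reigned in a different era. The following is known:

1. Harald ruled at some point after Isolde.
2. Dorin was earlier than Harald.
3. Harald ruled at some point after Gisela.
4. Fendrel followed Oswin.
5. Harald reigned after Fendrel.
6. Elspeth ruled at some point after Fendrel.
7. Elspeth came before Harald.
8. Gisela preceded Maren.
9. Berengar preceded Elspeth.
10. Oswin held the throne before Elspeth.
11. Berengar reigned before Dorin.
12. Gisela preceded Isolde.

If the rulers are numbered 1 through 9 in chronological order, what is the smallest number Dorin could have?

2

Berengar must come before Dorin — 1 forced predecessor.
Nothing else is forced ahead of Dorin, so their earliest slot is position 1 + 1 = 2.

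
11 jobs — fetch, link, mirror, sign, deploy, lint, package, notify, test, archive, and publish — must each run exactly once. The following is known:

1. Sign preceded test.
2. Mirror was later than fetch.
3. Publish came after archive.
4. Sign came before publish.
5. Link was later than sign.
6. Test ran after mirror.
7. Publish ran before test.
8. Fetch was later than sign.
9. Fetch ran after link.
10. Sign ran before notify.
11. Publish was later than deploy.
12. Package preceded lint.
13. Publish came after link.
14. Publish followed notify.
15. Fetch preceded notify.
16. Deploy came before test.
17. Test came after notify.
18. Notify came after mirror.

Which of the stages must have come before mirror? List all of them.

Directly stated before mirror: fetch.
Link reaches mirror via link → fetch → mirror.
Sign reaches mirror via sign → fetch → mirror.
No chain forces publish (or any of the others) ahead of mirror.

fetch, link, sign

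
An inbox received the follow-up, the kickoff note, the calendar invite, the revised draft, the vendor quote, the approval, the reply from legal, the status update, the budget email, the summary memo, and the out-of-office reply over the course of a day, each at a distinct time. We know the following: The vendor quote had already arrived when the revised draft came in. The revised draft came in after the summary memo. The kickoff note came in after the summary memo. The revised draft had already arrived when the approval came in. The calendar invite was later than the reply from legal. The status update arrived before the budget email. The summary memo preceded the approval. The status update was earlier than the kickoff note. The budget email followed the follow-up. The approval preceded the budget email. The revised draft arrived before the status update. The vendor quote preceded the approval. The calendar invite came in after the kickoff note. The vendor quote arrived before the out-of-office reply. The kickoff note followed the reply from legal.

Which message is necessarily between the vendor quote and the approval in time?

the revised draft

Tracing the constraints gives the vendor quote → the revised draft → the approval, so the revised draft sits after the vendor quote and before the approval.
No other message is forced both after the vendor quote and before the approval.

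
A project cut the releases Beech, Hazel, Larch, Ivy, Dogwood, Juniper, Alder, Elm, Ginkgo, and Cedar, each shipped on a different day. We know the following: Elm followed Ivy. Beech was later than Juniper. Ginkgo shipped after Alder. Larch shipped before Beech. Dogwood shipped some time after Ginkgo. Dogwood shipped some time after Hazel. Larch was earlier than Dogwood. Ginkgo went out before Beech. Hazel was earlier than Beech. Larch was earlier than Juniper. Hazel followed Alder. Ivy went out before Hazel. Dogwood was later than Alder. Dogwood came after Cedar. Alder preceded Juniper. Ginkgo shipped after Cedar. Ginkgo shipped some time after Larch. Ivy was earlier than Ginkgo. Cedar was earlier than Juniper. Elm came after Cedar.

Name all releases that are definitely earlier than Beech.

Directly stated before Beech: Ginkgo, Hazel, Juniper, and Larch.
Alder reaches Beech via Alder → Hazel → Beech.
Cedar reaches Beech via Cedar → Juniper → Beech.
Ivy reaches Beech via Ivy → Ginkgo → Beech.
No chain forces Dogwood (or any of the others) ahead of Beech.

Alder, Cedar, Ginkgo, Hazel, Ivy, Juniper, Larch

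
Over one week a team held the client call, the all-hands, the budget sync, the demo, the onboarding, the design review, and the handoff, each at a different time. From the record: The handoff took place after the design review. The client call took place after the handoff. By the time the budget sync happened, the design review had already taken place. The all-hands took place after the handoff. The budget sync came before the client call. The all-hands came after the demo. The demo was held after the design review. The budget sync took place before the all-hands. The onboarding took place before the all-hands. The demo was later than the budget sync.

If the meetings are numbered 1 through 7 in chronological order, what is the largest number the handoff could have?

The handoff must come before the all-hands and the client call — 2 meetings forced after it.
Everything else can be placed before the handoff in some valid order, so the handoff can sit as late as position 7 − 2 = 5.

5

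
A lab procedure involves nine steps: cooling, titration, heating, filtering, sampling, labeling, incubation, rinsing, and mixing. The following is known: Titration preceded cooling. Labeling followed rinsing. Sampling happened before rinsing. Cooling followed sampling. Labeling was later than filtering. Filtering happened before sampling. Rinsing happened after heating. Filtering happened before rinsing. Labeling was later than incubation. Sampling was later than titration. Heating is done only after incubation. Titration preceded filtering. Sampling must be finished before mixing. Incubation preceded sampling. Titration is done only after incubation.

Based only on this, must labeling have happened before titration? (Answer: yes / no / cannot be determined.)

no

Tracing the constraints gives titration → filtering → labeling, so titration must come before labeling.
That means labeling cannot be before titration.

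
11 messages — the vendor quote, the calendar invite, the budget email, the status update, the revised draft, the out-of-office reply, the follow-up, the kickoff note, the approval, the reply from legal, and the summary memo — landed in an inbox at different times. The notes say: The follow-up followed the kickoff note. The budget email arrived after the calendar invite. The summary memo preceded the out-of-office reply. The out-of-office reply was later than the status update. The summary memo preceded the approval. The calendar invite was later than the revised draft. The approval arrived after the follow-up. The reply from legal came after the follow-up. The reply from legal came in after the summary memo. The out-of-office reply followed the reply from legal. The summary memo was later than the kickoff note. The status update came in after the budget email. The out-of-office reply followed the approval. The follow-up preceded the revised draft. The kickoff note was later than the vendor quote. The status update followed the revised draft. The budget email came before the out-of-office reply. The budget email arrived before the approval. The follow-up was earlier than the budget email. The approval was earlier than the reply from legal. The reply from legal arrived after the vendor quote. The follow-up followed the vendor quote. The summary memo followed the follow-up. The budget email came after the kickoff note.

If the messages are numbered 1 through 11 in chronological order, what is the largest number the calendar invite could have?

6

The calendar invite must come before the approval, the budget email, the out-of-office reply, the reply from legal, and the status update — 5 messages forced after it.
Everything else can be placed before the calendar invite in some valid order, so the calendar invite can sit as late as position 11 − 5 = 6.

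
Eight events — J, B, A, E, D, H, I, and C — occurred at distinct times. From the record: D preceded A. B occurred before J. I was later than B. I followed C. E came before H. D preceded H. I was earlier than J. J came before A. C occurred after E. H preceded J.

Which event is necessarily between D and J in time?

Tracing the constraints gives D → H → J, so H sits after D and before J.
No other event is forced both after D and before J.

H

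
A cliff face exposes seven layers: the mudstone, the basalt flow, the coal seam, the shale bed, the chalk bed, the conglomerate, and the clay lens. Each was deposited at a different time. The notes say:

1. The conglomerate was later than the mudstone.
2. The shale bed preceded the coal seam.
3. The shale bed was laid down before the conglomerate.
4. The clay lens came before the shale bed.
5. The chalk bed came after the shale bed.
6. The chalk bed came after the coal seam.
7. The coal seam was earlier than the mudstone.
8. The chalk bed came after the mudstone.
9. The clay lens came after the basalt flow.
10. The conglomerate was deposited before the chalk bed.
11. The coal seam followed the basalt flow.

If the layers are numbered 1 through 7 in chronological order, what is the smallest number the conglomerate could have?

6

The basalt flow, the clay lens, the coal seam, the mudstone, and the shale bed must all come before the conglomerate — 5 forced predecessors.
Nothing else is forced ahead of the conglomerate, so its earliest slot is position 5 + 1 = 6.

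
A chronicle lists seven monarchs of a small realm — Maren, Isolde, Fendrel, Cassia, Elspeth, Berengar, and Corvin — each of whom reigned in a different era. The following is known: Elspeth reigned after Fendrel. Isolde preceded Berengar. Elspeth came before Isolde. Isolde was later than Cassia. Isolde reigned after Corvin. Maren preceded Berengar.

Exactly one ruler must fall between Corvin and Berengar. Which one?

Tracing the constraints gives Corvin → Isolde → Berengar, so Isolde sits after Corvin and before Berengar.
No other ruler is forced both after Corvin and before Berengar.

Isolde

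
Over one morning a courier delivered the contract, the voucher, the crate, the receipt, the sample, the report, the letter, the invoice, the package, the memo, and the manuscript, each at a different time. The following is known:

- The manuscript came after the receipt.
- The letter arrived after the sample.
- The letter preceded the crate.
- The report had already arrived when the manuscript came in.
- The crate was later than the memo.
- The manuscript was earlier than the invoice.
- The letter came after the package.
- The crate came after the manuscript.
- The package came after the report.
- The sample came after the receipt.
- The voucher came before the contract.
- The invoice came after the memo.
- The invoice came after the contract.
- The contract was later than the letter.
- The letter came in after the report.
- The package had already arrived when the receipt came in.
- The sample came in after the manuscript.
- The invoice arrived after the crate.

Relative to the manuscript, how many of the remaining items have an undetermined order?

2

Forced before the manuscript: the package, the receipt, and the report; forced after the manuscript: the contract, the crate, the invoice, the letter, and the sample.
That leaves the memo and the voucher with no forced order relative to the manuscript — 2.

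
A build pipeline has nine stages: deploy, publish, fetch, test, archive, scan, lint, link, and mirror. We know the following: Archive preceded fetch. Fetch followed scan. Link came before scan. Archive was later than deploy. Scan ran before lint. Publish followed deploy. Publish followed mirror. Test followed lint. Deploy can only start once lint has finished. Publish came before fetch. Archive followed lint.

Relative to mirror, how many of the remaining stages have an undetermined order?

6

Forced after mirror: fetch and publish.
That leaves archive, deploy, link, lint, scan, and test with no forced order relative to mirror — 6.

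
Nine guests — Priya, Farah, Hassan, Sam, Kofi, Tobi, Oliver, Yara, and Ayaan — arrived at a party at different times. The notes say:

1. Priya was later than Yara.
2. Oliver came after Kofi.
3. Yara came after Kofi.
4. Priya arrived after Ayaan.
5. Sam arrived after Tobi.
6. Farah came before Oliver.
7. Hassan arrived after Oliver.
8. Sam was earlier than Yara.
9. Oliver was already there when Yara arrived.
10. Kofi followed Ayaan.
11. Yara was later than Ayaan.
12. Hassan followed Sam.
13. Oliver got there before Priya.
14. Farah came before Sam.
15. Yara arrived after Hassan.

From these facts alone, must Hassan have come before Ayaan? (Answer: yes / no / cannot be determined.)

Tracing the constraints gives Ayaan → Kofi → Oliver → Hassan, so Ayaan must come before Hassan.
That means Hassan cannot be before Ayaan.

no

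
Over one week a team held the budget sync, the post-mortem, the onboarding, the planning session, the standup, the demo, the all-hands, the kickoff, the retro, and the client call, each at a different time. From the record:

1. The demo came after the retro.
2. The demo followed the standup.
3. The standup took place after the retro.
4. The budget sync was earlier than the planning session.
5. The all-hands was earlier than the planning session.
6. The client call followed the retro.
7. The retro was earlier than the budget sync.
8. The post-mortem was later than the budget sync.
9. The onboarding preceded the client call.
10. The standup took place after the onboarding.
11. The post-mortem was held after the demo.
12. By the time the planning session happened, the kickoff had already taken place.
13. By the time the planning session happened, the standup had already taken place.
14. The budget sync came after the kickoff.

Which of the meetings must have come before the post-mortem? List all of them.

the budget sync, the demo, the kickoff, the onboarding, the retro, the standup

Directly stated before the post-mortem: the budget sync and the demo.
The kickoff reaches the post-mortem via the kickoff → the budget sync → the post-mortem.
The onboarding reaches the post-mortem via the onboarding → the standup → the demo → the post-mortem.
The retro reaches the post-mortem via the retro → the budget sync → the post-mortem.
Likewise the standup reaches the post-mortem by chaining the stated constraints.
No chain forces the planning session (or any of the others) ahead of the post-mortem.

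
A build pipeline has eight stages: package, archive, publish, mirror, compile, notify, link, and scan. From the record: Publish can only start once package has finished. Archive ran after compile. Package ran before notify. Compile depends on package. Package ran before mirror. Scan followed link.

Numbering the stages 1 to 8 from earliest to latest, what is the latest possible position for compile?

Compile must come before archive — 1 stage forced after it.
Everything else can be placed before compile in some valid order, so compile can sit as late as position 8 − 1 = 7.

7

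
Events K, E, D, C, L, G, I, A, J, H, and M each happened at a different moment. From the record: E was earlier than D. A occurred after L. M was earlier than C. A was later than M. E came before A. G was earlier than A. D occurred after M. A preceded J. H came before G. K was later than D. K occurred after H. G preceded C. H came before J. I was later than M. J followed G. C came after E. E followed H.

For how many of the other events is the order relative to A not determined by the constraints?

4

Forced before A: E, G, H, L, and M; forced after A: J.
That leaves C, D, I, and K with no forced order relative to A — 4.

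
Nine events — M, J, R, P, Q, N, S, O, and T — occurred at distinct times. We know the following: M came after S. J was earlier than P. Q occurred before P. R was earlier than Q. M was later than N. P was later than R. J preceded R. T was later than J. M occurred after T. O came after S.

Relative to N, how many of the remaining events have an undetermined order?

7

Forced after N: M.
That leaves J, O, P, Q, R, S, and T with no forced order relative to N — 7.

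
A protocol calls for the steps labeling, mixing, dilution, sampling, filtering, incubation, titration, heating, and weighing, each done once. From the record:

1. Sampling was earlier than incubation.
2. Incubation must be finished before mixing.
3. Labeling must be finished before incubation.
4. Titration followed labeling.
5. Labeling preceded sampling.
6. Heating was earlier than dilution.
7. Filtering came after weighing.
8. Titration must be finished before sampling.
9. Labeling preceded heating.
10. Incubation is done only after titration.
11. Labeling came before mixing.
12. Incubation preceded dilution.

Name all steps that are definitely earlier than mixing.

Directly stated before mixing: incubation and labeling.
Sampling reaches mixing via sampling → incubation → mixing.
Titration reaches mixing via titration → incubation → mixing.
No chain forces weighing (or any of the others) ahead of mixing.

incubation, labeling, sampling, titration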